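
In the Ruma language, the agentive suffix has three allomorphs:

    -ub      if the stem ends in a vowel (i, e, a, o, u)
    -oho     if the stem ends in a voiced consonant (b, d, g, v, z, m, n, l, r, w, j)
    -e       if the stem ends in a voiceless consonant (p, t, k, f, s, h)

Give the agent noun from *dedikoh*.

dedikohe

Since the final sound of *dedikoh* is /h/ (a voiceless consonant), it takes -e, giving *dedikohe*.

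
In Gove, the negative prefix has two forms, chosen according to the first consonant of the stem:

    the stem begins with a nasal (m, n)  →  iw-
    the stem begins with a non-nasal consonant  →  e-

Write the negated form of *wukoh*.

ewukoh

*wukoh* — first consonant /w/ (non-nasal) → e- → *ewukoh*.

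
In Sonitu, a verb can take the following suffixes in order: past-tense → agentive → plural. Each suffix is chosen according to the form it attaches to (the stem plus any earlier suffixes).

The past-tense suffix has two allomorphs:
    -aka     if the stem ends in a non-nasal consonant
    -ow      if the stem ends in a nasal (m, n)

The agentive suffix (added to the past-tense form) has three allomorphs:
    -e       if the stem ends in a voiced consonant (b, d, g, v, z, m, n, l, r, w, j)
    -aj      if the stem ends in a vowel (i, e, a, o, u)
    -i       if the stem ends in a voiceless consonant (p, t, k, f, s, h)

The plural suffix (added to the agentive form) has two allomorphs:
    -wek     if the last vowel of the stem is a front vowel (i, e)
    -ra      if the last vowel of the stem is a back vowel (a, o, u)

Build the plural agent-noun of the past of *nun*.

The final consonant of *nun* is /n/, which is a nasal, so the past-tense suffix is -ow, giving *nunow*.
Since the final sound of the past-tense form *nunow* is /w/ (a voiced consonant), it takes -e, giving *nunowe*.
Since the last vowel of the agentive form *nunowe* is /e/ (a front vowel), it takes -wek, giving *nunowewek*.

nunowewek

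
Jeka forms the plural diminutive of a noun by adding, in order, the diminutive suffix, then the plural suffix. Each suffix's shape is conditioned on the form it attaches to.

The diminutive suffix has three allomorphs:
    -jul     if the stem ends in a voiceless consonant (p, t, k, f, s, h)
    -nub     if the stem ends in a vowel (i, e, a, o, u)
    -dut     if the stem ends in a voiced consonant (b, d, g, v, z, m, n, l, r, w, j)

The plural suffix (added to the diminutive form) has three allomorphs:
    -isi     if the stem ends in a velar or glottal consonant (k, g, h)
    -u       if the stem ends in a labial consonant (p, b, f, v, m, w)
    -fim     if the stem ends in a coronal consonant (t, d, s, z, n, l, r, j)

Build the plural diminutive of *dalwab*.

dalwabdutfim

Since the final sound of *dalwab* is /b/ (a voiced consonant), it takes -dut, giving *dalwabdut*.
The final consonant of the diminutive form *dalwabdut* is /t/, which is coronal, so the plural suffix is -fim, giving *dalwabdutfim*.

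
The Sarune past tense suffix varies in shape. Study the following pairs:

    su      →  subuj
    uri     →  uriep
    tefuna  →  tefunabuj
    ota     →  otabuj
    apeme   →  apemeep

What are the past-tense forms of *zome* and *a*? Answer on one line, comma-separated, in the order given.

zomeep, abuj

The alternation tracks the last vowel of the stem — -ep when the last vowel of the stem is a front vowel (*uri*, *apeme*); -buj when the last vowel of the stem is a back vowel (*su*, *tefuna*, *ota*).
Since the last vowel of *zome* is /e/ (a front vowel), it takes -ep, giving *zomeep*.
*a*: last vowel = /a/, a back vowel → -buj → *abuj*.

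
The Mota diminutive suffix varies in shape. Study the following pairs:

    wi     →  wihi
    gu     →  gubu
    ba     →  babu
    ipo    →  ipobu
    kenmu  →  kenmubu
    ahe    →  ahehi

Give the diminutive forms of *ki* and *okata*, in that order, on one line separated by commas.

kihi, okatabu

The suffix is conditioned by the last vowel: -hi when the last vowel of the stem is a front vowel (*wi*, *ahe*); -bu when the last vowel of the stem is a back vowel (*gu*, *ba*, *ipo*, *kenmu*).
*ki* — last vowel /i/ (a front vowel) → -hi → *kihi*.
*okata* — last vowel /a/ (a back vowel) → -bu → *okatabu*.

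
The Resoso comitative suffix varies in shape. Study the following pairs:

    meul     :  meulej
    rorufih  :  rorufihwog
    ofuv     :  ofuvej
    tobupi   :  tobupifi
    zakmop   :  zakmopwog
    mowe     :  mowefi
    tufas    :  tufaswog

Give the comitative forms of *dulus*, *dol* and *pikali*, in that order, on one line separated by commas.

duluswog, dolej, pikalifi

The alternation tracks the final sound of the stem — -wog when the stem ends in a voiceless consonant (*rorufih*, *zakmop*, *tufas*); -ej when the stem ends in a voiced consonant (*meul*, *ofuv*); -fi when the stem ends in a vowel (*tobupi*, *mowe*).
*dulus*: final sound = /s/, a voiceless consonant → -wog → *duluswog*.
The final sound of *dol* is /l/, which is a voiced consonant, so the suffix is -ej, giving *dolej*.
*pikali* — final sound /i/ (a vowel) → -fi → *pikalifi*.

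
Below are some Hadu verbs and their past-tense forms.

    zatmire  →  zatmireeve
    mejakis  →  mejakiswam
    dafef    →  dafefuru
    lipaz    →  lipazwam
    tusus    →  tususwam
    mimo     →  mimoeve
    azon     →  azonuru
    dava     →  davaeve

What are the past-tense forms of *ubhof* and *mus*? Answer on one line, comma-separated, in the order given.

The alternation tracks the final sound of the stem — -wam when the stem ends in a sibilant (*mejakis*, *lipaz*, *tusus*); -uru when the stem ends in a non-sibilant consonant (*dafef*, *azon*); -eve when the stem ends in a vowel (*zatmire*, *mimo*, *dava*).
Since the final sound of *ubhof* is /f/ (a non-sibilant consonant), it takes -uru, giving *ubhofuru*.
The final sound of *mus* is /s/, which is a sibilant, so the suffix is -wam, giving *muswam*.

ubhofuru, muswam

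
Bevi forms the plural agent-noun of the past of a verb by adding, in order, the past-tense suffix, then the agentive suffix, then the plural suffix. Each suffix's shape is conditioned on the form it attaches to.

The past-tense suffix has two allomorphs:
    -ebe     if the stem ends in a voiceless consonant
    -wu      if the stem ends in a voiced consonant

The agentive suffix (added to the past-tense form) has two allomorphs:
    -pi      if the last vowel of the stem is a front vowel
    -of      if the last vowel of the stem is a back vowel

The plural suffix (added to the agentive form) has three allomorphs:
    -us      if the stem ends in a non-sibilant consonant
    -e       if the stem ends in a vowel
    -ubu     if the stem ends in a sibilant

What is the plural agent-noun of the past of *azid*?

azidwuofus

Since the final consonant of *azid* is /d/ (voiced), it takes -wu, giving *azidwu*.
The past-tense form *azidwu* — last vowel /u/ (a back vowel) → -of → *azidwuof*.
Since the final sound of the agentive form *azidwuof* is /f/ (a non-sibilant consonant), it takes -us, giving *azidwuofus*.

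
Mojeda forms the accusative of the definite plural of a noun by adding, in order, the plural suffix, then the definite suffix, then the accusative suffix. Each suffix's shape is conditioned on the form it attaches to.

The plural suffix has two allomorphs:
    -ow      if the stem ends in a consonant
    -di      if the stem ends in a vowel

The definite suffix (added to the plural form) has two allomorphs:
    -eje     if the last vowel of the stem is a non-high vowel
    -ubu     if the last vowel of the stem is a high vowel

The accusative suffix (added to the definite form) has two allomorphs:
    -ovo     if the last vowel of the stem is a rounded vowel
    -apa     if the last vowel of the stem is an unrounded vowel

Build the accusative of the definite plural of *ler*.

The final sound of *ler* is /r/, which is a consonant, so the plural suffix is -ow, giving *lerow*.
Since the last vowel of the plural form *lerow* is /o/ (a non-high vowel), it takes -eje, giving *leroweje*.
The definite form *leroweje*: last vowel = /e/, an unrounded vowel → -apa → *lerowejeapa*.

lerowejeapa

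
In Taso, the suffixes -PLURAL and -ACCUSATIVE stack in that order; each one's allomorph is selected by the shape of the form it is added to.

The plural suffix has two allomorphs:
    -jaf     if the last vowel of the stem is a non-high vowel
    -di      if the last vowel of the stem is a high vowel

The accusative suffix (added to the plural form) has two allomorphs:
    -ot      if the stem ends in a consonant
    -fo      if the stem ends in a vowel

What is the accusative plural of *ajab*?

ajabjafot

Since the last vowel of *ajab* is /a/ (a non-high vowel), it takes -jaf, giving *ajabjaf*.
The final sound of the plural form *ajabjaf* is /f/, which is a consonant, so the accusative suffix is -ot, giving *ajabjafot*.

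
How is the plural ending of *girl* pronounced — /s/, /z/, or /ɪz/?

The stem *girl* ends in a voiced non-sibilant sound.
The plural suffix surfaces as /ɪz/ after sibilants, /s/ after other voiceless consonants, and /z/ after other voiced sounds.
So the plural -s on *girl* is pronounced /z/.

/z/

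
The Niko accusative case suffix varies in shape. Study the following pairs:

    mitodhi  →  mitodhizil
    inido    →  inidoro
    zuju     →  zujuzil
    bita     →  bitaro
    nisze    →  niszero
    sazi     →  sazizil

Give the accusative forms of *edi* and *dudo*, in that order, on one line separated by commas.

edizil, dudoro

Looking at the last vowel of each stem: -zil when the last vowel of the stem is a high vowel (*mitodhi*, *zuju*, *sazi*); -ro when the last vowel of the stem is a non-high vowel (*inido*, *bita*, *nisze*).
*edi*: last vowel = /i/, a high vowel → -zil → *edizil*.
The last vowel of *dudo* is /o/, which is a non-high vowel, so the suffix is -ro, giving *dudoro*.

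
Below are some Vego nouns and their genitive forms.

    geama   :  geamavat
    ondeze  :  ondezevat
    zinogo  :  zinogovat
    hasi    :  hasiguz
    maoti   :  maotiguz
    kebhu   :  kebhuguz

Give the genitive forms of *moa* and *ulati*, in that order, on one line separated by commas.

moavat, ulatiguz

The alternation tracks the last vowel of the stem — -guz when the last vowel of the stem is a high vowel (*hasi*, *maoti*, *kebhu*); -vat when the last vowel of the stem is a non-high vowel (*geama*, *ondeze*, *zinogo*).
*moa*: last vowel = /a/, a non-high vowel → -vat → *moavat*.
*ulati*: last vowel = /i/, a high vowel → -guz → *ulatiguz*.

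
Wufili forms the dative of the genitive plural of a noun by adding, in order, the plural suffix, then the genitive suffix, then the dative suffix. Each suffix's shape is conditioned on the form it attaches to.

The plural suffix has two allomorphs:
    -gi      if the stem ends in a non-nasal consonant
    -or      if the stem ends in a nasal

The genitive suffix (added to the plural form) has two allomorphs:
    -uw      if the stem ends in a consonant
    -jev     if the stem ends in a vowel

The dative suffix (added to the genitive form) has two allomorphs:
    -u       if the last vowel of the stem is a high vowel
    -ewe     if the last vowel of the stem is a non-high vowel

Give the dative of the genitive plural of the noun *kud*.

Since the final consonant of *kud* is /d/ (non-nasal), it takes -gi, giving *kudgi*.
Since the final sound of the plural form *kudgi* is /i/ (a vowel), it takes -jev, giving *kudgijev*.
Since the last vowel of the genitive form *kudgijev* is /e/ (a non-high vowel), it takes -ewe, giving *kudgijevewe*.

kudgijevewe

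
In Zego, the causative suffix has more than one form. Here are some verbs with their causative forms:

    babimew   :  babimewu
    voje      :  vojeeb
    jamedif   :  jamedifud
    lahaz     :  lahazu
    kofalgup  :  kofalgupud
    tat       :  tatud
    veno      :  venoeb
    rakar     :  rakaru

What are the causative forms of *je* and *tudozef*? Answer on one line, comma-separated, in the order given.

The alternation tracks the final sound of the stem — -ud when the stem ends in a voiceless consonant (*jamedif*, *kofalgup*, *tat*); -u when the stem ends in a voiced consonant (*babimew*, *lahaz*, *rakar*); -eb when the stem ends in a vowel (*voje*, *veno*).
The final sound of *je* is /e/, which is a vowel, so the suffix is -eb, giving *jeeb*.
Since the final sound of *tudozef* is /f/ (a voiceless consonant), it takes -ud, giving *tudozefud*.

jeeb, tudozefud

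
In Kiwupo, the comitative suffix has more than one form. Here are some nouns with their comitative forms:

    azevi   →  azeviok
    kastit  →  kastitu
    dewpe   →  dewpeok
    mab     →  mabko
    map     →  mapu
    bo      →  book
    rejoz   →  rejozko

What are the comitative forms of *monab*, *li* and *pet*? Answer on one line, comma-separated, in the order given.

Looking at the final sound of each stem: -u when the stem ends in a voiceless consonant (*kastit*, *map*); -ko when the stem ends in a voiced consonant (*mab*, *rejoz*); -ok when the stem ends in a vowel (*azevi*, *dewpe*, *bo*).
The final sound of *monab* is /b/, which is a voiced consonant, so the suffix is -ko, giving *monabko*.
*li* — final sound /i/ (a vowel) → -ok → *liok*.
The final sound of *pet* is /t/, which is a voiceless consonant, so the suffix is -u, giving *petu*.

monabko, liok, petu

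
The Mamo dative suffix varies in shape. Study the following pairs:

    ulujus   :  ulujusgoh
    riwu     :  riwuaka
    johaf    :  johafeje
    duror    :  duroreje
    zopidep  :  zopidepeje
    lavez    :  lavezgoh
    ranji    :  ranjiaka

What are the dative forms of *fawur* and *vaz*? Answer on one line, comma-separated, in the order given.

The suffix is conditioned by the final sound: -goh when the stem ends in a sibilant (*ulujus*, *lavez*); -eje when the stem ends in a non-sibilant consonant (*johaf*, *duror*, *zopidep*); -aka when the stem ends in a vowel (*riwu*, *ranji*).
*fawur* — final sound /r/ (a non-sibilant consonant) → -eje → *fawureje*.
The final sound of *vaz* is /z/, which is a sibilant, so the suffix is -goh, giving *vazgoh*.

fawureje, vazgoh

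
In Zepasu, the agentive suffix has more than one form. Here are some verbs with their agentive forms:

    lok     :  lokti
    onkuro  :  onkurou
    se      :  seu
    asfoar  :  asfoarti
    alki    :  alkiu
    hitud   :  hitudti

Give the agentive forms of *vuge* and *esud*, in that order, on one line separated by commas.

Looking at the final sound of each stem: -ti when the stem ends in a consonant (*lok*, *asfoar*, *hitud*); -u when the stem ends in a vowel (*onkuro*, *se*, *alki*).
*vuge*: final sound = /e/, a vowel → -u → *vugeu*.
*esud*: final sound = /d/, a consonant → -ti → *esudti*.

vugeu, esudti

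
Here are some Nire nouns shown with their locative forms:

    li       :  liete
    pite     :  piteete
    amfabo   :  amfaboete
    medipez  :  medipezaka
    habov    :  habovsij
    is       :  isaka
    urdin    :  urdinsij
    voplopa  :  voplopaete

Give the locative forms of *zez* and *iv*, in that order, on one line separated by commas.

Looking at the final sound of each stem: -aka when the stem ends in a sibilant (*medipez*, *is*); -sij when the stem ends in a non-sibilant consonant (*habov*, *urdin*); -ete when the stem ends in a vowel (*li*, *pite*, *amfabo*, *voplopa*).
The final sound of *zez* is /z/, which is a sibilant, so the suffix is -aka, giving *zezaka*.
*iv*: final sound = /v/, a non-sibilant consonant → -sij → *ivsij*.

zezaka, ivsij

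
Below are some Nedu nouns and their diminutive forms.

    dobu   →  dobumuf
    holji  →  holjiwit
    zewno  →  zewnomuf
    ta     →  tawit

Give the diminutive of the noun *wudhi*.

wudhiwit

The suffix is conditioned by the last vowel: -muf when the last vowel of the stem is a rounded vowel (*dobu*, *zewno*); -wit when the last vowel of the stem is an unrounded vowel (*holji*, *ta*).
*wudhi*: last vowel = /i/, an unrounded vowel → -wit → *wudhiwit*.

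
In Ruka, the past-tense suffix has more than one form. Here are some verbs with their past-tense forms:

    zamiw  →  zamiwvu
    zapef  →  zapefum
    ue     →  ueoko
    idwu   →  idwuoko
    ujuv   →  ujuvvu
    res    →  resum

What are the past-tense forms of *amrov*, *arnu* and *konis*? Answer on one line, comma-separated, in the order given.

amrovvu, arnuoko, konisum

The suffix is conditioned by the final sound: -um when the stem ends in a voiceless consonant (*zapef*, *res*); -vu when the stem ends in a voiced consonant (*zamiw*, *ujuv*); -oko when the stem ends in a vowel (*ue*, *idwu*).
*amrov*: final sound = /v/, a voiced consonant → -vu → *amrovvu*.
Since the final sound of *arnu* is /u/ (a vowel), it takes -oko, giving *arnuoko*.
Since the final sound of *konis* is /s/ (a voiceless consonant), it takes -um, giving *konisum*.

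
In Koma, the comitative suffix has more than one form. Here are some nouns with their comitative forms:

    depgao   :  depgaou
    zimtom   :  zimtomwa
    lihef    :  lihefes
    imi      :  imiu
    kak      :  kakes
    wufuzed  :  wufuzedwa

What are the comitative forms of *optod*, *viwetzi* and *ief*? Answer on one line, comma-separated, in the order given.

optodwa, viwetziu, iefes

The pattern is voicing of the final sound: -es when the stem ends in a voiceless consonant (*lihef*, *kak*); -wa when the stem ends in a voiced consonant (*zimtom*, *wufuzed*); -u when the stem ends in a vowel (*depgao*, *imi*).
*optod*: final sound = /d/, a voiced consonant → -wa → *optodwa*.
*viwetzi* — final sound /i/ (a vowel) → -u → *viwetziu*.
*ief*: final sound = /f/, a voiceless consonant → -es → *iefes*.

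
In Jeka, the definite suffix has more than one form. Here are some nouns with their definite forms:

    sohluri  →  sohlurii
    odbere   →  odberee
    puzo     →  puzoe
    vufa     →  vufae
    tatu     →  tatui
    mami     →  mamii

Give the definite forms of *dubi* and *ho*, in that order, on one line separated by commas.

dubii, hoe

The suffix is conditioned by the last vowel: -i when the last vowel of the stem is a high vowel (*sohluri*, *tatu*, *mami*); -e when the last vowel of the stem is a non-high vowel (*odbere*, *puzo*, *vufa*).
*dubi*: last vowel = /i/, a high vowel → -i → *dubii*.
*ho*: last vowel = /o/, a non-high vowel → -e → *hoe*.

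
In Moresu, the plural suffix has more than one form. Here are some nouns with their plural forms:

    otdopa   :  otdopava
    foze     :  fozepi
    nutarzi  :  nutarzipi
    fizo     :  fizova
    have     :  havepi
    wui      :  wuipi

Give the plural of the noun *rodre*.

rodrepi

The suffix is conditioned by the last vowel: -pi when the last vowel of the stem is a front vowel (*foze*, *nutarzi*, *have*, *wui*); -va when the last vowel of the stem is a back vowel (*otdopa*, *fizo*).
The last vowel of *rodre* is /e/, which is a front vowel, so the suffix is -pi, giving *rodrepi*.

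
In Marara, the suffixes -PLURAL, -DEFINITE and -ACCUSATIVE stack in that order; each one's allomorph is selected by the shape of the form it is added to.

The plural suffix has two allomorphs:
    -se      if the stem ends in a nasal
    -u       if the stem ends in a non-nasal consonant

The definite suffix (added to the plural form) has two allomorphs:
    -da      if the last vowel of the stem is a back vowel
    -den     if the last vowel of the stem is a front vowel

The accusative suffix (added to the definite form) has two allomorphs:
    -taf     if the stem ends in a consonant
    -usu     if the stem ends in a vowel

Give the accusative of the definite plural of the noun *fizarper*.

*fizarper*: final consonant = /r/, non-nasal → -u → *fizarperu*.
The plural form *fizarperu* — last vowel /u/ (a back vowel) → -da → *fizarperuda*.
The final sound of the definite form *fizarperuda* is /a/, which is a vowel, so the accusative suffix is -usu, giving *fizarperudausu*.

fizarperudausu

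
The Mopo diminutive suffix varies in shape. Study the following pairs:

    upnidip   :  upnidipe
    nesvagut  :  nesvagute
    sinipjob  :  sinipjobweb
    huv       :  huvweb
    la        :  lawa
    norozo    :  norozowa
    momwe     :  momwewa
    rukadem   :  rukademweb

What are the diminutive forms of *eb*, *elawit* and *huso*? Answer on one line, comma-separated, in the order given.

The alternation tracks the final sound of the stem — -e when the stem ends in a voiceless consonant (*upnidip*, *nesvagut*); -web when the stem ends in a voiced consonant (*sinipjob*, *huv*, *rukadem*); -wa when the stem ends in a vowel (*la*, *norozo*, *momwe*).
Since the final sound of *eb* is /b/ (a voiced consonant), it takes -web, giving *ebweb*.
Since the final sound of *elawit* is /t/ (a voiceless consonant), it takes -e, giving *elawite*.
The final sound of *huso* is /o/, which is a vowel, so the suffix is -wa, giving *husowa*.

ebweb, elawite, husowa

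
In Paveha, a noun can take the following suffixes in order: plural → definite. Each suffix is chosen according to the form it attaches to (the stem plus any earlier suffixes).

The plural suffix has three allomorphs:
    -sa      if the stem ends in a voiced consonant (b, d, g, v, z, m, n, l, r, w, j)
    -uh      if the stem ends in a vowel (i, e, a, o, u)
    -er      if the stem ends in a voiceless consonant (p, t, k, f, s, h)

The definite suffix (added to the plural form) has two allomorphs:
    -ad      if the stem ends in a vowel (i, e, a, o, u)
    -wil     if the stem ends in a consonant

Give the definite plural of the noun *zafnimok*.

*zafnimok*: final sound = /k/, a voiceless consonant → -er → *zafnimoker*.
The plural form *zafnimoker* — final sound /r/ (a consonant) → -wil → *zafnimokerwil*.

zafnimokerwil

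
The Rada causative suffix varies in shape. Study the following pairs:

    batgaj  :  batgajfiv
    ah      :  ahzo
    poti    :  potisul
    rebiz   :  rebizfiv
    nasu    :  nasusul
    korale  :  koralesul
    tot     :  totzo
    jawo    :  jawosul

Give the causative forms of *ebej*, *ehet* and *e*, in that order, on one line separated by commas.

ebejfiv, ehetzo, esul

The suffix is conditioned by the final sound: -zo when the stem ends in a voiceless consonant (*ah*, *tot*); -fiv when the stem ends in a voiced consonant (*batgaj*, *rebiz*); -sul when the stem ends in a vowel (*poti*, *nasu*, *korale*, *jawo*).
*ebej*: final sound = /j/, a voiced consonant → -fiv → *ebejfiv*.
The final sound of *ehet* is /t/, which is a voiceless consonant, so the suffix is -zo, giving *ehetzo*.
*e* — final sound /e/ (a vowel) → -sul → *esul*.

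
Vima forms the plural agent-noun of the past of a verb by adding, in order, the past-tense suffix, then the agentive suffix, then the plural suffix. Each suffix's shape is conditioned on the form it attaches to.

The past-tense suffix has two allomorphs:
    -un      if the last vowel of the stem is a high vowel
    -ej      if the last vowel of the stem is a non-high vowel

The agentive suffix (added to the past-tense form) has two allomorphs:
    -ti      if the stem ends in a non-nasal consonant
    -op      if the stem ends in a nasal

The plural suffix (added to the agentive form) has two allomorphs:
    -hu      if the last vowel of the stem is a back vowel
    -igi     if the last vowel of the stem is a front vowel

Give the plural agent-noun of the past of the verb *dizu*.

dizuunophu

Since the last vowel of *dizu* is /u/ (a high vowel), it takes -un, giving *dizuun*.
Since the final consonant of the past-tense form *dizuun* is /n/ (a nasal), it takes -op, giving *dizuunop*.
Since the last vowel of the agentive form *dizuunop* is /o/ (a back vowel), it takes -hu, giving *dizuunophu*.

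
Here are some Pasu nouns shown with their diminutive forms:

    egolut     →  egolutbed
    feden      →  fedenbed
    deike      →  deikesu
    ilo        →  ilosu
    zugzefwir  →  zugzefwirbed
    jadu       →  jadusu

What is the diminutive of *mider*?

miderbed

The suffix is conditioned by the final sound: -bed when the stem ends in a consonant (*egolut*, *feden*, *zugzefwir*); -su when the stem ends in a vowel (*deike*, *ilo*, *jadu*).
*mider*: final sound = /r/, a consonant → -bed → *miderbed*.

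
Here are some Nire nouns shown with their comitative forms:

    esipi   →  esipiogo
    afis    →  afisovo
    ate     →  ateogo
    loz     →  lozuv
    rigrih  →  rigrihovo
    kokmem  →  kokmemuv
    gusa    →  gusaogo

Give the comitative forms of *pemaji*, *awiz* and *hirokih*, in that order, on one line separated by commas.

Looking at the final sound of each stem: -ovo when the stem ends in a voiceless consonant (*afis*, *rigrih*); -uv when the stem ends in a voiced consonant (*loz*, *kokmem*); -ogo when the stem ends in a vowel (*esipi*, *ate*, *gusa*).
*pemaji*: final sound = /i/, a vowel → -ogo → *pemajiogo*.
The final sound of *awiz* is /z/, which is a voiced consonant, so the suffix is -uv, giving *awizuv*.
The final sound of *hirokih* is /h/, which is a voiceless consonant, so the suffix is -ovo, giving *hirokihovo*.

pemajiogo, awizuv, hirokihovo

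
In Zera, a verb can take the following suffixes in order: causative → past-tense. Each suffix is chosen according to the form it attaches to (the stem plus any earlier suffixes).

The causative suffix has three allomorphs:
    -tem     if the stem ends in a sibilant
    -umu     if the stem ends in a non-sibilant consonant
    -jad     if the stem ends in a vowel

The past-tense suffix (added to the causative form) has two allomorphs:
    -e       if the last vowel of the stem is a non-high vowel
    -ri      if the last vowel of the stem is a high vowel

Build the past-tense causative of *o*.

The final sound of *o* is /o/, which is a vowel, so the causative suffix is -jad, giving *ojad*.
The causative form *ojad* — last vowel /a/ (a non-high vowel) → -e → *ojade*.

ojade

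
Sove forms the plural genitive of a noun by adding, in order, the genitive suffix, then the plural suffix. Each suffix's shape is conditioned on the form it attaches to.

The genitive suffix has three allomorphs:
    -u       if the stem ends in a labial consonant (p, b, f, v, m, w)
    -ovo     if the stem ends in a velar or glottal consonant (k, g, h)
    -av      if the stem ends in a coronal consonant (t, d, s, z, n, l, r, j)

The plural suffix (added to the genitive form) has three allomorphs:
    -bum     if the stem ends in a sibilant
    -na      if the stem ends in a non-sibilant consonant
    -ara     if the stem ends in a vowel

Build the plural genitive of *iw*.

iwuara

Since the final consonant of *iw* is /w/ (labial), it takes -u, giving *iwu*.
The genitive form *iwu*: final sound = /u/, a vowel → -ara → *iwuara*.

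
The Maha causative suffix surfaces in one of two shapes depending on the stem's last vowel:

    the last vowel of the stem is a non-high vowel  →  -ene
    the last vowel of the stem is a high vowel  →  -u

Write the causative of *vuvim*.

Since the last vowel of *vuvim* is /i/ (a high vowel), it takes -u, giving *vuvimu*.

vuvimu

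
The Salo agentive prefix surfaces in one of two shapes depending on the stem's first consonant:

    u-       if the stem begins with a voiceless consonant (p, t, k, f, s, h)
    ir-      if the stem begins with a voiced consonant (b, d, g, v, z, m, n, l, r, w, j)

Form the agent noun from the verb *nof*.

irnof

*nof*: first consonant = /n/, voiced → ir- → *irnof*.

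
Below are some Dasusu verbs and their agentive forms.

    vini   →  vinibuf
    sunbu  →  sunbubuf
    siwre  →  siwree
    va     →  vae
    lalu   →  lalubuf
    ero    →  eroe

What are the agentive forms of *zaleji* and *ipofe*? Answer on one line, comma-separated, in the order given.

The suffix is conditioned by the last vowel: -buf when the last vowel of the stem is a high vowel (*vini*, *sunbu*, *lalu*); -e when the last vowel of the stem is a non-high vowel (*siwre*, *va*, *ero*).
The last vowel of *zaleji* is /i/, which is a high vowel, so the suffix is -buf, giving *zalejibuf*.
Since the last vowel of *ipofe* is /e/ (a non-high vowel), it takes -e, giving *ipofee*.

zalejibuf, ipofee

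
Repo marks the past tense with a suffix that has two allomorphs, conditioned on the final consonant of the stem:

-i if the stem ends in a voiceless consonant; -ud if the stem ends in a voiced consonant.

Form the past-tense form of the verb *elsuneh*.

elsunehi

*elsuneh*: final consonant = /h/, voiceless → -i → *elsunehi*.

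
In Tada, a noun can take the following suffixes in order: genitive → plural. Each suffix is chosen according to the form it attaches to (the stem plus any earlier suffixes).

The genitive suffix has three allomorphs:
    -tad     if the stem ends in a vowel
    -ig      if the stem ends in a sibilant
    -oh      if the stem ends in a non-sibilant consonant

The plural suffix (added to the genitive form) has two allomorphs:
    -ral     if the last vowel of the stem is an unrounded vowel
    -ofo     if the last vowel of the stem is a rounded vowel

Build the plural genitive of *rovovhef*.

The final sound of *rovovhef* is /f/, which is a non-sibilant consonant, so the genitive suffix is -oh, giving *rovovhefoh*.
The genitive form *rovovhefoh*: last vowel = /o/, a rounded vowel → -ofo → *rovovhefohofo*.

rovovhefohofo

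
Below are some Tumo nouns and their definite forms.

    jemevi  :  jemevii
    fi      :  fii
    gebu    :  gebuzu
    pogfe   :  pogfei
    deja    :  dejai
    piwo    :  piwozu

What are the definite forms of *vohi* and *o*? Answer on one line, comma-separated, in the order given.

The alternation tracks the last vowel of the stem — -zu when the last vowel of the stem is a rounded vowel (*gebu*, *piwo*); -i when the last vowel of the stem is an unrounded vowel (*jemevi*, *fi*, *pogfe*, *deja*).
Since the last vowel of *vohi* is /i/ (an unrounded vowel), it takes -i, giving *vohii*.
The last vowel of *o* is /o/, which is a rounded vowel, so the suffix is -zu, giving *ozu*.

vohii, ozu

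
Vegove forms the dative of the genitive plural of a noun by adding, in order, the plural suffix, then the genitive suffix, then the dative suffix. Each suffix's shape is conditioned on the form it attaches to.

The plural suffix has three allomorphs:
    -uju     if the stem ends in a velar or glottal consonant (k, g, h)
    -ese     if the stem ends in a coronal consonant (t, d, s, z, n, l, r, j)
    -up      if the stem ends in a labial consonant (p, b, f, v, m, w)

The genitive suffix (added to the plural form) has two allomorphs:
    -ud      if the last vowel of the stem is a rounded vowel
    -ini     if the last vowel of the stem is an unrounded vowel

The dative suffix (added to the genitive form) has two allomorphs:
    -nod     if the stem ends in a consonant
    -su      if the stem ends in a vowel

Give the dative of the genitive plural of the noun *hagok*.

hagokujuudnod

The final consonant of *hagok* is /k/, which is velar/glottal, so the plural suffix is -uju, giving *hagokuju*.
Since the last vowel of the plural form *hagokuju* is /u/ (a rounded vowel), it takes -ud, giving *hagokujuud*.
The genitive form *hagokujuud* — final sound /d/ (a consonant) → -nod → *hagokujuudnod*.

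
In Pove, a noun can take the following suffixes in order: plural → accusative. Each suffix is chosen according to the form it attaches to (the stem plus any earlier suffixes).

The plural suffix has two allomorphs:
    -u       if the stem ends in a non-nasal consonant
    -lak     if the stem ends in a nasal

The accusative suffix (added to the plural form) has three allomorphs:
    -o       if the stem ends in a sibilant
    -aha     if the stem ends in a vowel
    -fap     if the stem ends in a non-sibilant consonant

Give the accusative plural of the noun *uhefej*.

*uhefej* — final consonant /j/ (non-nasal) → -u → *uhefeju*.
Since the final sound of the plural form *uhefeju* is /u/ (a vowel), it takes -aha, giving *uhefejuaha*.

uhefejuaha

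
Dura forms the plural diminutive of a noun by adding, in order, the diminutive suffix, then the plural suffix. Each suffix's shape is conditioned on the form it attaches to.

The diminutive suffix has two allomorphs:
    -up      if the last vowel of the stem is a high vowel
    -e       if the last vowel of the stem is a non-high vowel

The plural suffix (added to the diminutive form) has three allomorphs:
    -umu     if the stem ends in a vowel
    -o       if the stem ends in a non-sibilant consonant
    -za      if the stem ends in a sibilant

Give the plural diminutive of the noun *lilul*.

lilulupo

*lilul*: last vowel = /u/, a high vowel → -up → *lilulup*.
The final sound of the diminutive form *lilulup* is /p/, which is a non-sibilant consonant, so the plural suffix is -o, giving *lilulupo*.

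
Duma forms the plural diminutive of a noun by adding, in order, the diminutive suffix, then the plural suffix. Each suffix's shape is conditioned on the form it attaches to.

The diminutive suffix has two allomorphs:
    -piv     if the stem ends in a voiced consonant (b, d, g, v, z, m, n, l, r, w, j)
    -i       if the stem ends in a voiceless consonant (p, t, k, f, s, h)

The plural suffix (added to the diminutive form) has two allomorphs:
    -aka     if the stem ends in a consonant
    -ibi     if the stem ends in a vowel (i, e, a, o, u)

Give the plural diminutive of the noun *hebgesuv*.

The final consonant of *hebgesuv* is /v/, which is voiced, so the diminutive suffix is -piv, giving *hebgesuvpiv*.
The diminutive form *hebgesuvpiv* — final sound /v/ (a consonant) → -aka → *hebgesuvpivaka*.

hebgesuvpivaka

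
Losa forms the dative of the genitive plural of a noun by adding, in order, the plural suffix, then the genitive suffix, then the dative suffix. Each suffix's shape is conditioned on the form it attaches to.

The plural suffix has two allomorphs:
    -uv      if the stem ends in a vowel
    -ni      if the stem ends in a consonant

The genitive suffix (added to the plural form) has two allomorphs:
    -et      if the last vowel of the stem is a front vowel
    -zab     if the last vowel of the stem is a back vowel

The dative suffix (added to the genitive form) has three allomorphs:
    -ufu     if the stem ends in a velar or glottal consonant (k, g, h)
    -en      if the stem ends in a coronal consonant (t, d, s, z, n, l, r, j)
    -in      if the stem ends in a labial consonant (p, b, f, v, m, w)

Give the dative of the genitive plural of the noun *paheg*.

pahegnieten

Since the final sound of *paheg* is /g/ (a consonant), it takes -ni, giving *pahegni*.
The plural form *pahegni*: last vowel = /i/, a front vowel → -et → *pahegniet*.
The genitive form *pahegniet*: final consonant = /t/, coronal → -en → *pahegnieten*.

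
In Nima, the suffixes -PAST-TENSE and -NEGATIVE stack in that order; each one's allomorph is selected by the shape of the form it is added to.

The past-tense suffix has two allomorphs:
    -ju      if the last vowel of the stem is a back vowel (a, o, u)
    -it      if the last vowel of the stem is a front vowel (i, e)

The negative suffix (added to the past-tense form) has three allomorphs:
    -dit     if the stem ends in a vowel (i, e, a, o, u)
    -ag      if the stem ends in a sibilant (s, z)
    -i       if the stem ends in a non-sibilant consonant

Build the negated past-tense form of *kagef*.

kagefiti

*kagef*: last vowel = /e/, a front vowel → -it → *kagefit*.
The past-tense form *kagefit* — final sound /t/ (a non-sibilant consonant) → -i → *kagefiti*.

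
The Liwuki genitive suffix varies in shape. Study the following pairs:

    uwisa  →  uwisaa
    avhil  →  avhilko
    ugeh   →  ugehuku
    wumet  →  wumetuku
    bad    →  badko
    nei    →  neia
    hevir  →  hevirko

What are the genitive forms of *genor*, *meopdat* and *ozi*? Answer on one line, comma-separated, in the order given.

genorko, meopdatuku, ozia

The pattern is voicing of the final sound: -uku when the stem ends in a voiceless consonant (*ugeh*, *wumet*); -ko when the stem ends in a voiced consonant (*avhil*, *bad*, *hevir*); -a when the stem ends in a vowel (*uwisa*, *nei*).
*genor* — final sound /r/ (a voiced consonant) → -ko → *genorko*.
The final sound of *meopdat* is /t/, which is a voiceless consonant, so the suffix is -uku, giving *meopdatuku*.
Since the final sound of *ozi* is /i/ (a vowel), it takes -a, giving *ozia*.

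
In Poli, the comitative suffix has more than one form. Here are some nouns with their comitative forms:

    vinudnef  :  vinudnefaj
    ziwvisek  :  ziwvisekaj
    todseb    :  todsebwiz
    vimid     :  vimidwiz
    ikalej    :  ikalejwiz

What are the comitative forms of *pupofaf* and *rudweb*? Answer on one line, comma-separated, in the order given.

Looking at the final consonant of each stem: -aj when the stem ends in a voiceless consonant (*vinudnef*, *ziwvisek*); -wiz when the stem ends in a voiced consonant (*todseb*, *vimid*, *ikalej*).
*pupofaf* — final consonant /f/ (voiceless) → -aj → *pupofafaj*.
Since the final consonant of *rudweb* is /b/ (voiced), it takes -wiz, giving *rudwebwiz*.

pupofafaj, rudwebwiz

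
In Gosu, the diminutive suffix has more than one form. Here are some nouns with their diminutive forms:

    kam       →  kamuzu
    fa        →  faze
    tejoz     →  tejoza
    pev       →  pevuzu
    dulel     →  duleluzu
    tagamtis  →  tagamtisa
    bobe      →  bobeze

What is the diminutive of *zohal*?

zohaluzu

The suffix is conditioned by the final sound: -a when the stem ends in a sibilant (*tejoz*, *tagamtis*); -uzu when the stem ends in a non-sibilant consonant (*kam*, *pev*, *dulel*); -ze when the stem ends in a vowel (*fa*, *bobe*).
*zohal* — final sound /l/ (a non-sibilant consonant) → -uzu → *zohaluzu*.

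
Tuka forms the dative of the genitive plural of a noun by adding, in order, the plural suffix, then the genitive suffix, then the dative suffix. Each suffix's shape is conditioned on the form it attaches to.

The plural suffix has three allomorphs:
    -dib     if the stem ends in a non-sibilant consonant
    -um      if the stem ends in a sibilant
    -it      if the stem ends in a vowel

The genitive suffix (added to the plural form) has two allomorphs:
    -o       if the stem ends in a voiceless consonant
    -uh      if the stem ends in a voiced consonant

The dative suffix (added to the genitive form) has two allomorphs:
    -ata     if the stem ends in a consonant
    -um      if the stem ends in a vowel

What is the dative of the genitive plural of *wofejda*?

Since the final sound of *wofejda* is /a/ (a vowel), it takes -it, giving *wofejdait*.
The final consonant of the plural form *wofejdait* is /t/, which is voiceless, so the genitive suffix is -o, giving *wofejdaito*.
The final sound of the genitive form *wofejdaito* is /o/, which is a vowel, so the dative suffix is -um, giving *wofejdaitoum*.

wofejdaitoum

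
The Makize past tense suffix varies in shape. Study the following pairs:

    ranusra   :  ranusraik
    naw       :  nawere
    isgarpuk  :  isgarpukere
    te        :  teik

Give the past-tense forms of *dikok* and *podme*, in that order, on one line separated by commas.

dikokere, podmeik

The suffix is conditioned by the final sound: -ere when the stem ends in a consonant (*naw*, *isgarpuk*); -ik when the stem ends in a vowel (*ranusra*, *te*).
*dikok*: final sound = /k/, a consonant → -ere → *dikokere*.
Since the final sound of *podme* is /e/ (a vowel), it takes -ik, giving *podmeik*.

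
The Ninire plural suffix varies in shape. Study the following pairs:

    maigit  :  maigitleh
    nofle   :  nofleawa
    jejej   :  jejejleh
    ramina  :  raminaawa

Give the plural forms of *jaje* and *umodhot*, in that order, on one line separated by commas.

The alternation tracks the final sound of the stem — -leh when the stem ends in a consonant (*maigit*, *jejej*); -awa when the stem ends in a vowel (*nofle*, *ramina*).
The final sound of *jaje* is /e/, which is a vowel, so the suffix is -awa, giving *jajeawa*.
*umodhot*: final sound = /t/, a consonant → -leh → *umodhotleh*.

jajeawa, umodhotleh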